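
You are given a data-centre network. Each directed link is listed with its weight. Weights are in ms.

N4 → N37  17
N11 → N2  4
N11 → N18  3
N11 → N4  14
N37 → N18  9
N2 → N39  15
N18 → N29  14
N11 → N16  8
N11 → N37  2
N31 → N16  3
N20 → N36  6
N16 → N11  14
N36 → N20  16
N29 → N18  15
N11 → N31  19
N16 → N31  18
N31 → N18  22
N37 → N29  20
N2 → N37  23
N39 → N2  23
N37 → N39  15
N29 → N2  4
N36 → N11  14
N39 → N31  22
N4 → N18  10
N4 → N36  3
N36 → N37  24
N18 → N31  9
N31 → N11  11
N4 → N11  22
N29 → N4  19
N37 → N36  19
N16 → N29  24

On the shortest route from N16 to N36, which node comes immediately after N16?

Compare a few routes:
N16 → N29 → N4 → N36: 24+19+3 = 46
N16 → N11 → N4 → N36: 14+14+3 = 31
N16 → N11 → N37 → N36: 14+2+19 = 35
Cheapest is N16 → N11 → N4 → N36 at 31 ms.
So from N16 the first move is to N11.

N11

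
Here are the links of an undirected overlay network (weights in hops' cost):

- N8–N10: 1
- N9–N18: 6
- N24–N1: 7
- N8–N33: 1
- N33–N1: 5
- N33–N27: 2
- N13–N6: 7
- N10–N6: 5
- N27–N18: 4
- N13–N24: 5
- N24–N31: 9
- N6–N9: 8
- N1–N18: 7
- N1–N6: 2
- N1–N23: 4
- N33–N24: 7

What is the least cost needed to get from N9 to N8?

Enumerating some paths:
N9–N6–N10–N8: 8+5+1 = 14
N9–N18–N27–N33–N8: 6+4+2+1 = 13
N9–N18–N1–N33–N8: 6+7+5+1 = 19
N9–N6–N1–N33–N8: 8+2+5+1 = 16
The minimum is 13 hops' cost via N9–N18–N27–N33–N8.

13 hops' cost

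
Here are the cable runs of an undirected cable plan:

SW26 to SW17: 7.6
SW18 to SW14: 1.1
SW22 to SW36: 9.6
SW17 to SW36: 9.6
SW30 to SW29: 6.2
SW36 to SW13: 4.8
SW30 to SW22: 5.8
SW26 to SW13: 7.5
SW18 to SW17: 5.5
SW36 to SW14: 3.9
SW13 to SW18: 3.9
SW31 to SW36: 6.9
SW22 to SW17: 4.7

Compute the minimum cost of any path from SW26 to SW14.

12.5

Shortest distances from SW26:
SW26: 0
SW13: 7.5  (via SW26)
SW17: 7.6  (via SW26)
SW18: 11.4  (via SW13)
SW36: 12.3  (via SW13)
SW22: 12.3  (via SW17)
SW14: 12.5  (via SW18)
Shortest route: SW26–SW13–SW18–SW14 = 12.5.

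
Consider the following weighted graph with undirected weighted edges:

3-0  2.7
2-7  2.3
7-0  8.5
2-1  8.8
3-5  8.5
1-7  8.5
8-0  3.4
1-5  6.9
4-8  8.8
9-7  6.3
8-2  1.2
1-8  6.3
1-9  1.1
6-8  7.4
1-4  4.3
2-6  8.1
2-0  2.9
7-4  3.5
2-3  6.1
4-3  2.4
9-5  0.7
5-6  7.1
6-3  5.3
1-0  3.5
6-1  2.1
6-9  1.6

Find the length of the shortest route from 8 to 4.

Compare a few routes:
8 - 4: 8.8 = 8.8
8 - 2 - 7 - 4: 1.2+2.3+3.5 = 7
8 - 0 - 3 - 4: 3.4+2.7+2.4 = 8.5
The minimum is 7 via 8 - 2 - 7 - 4.

7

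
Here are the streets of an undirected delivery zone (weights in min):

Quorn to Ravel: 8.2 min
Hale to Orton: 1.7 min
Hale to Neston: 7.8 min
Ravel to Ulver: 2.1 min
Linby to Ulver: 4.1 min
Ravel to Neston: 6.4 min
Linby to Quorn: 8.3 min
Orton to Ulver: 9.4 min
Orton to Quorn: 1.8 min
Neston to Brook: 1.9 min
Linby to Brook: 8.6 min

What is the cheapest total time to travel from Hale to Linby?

Compare a few routes:
Hale → Orton → Quorn → Ravel → Ulver → Linby: 1.7+1.8+8.2+2.1+4.1 = 17.9
Hale → Orton → Ulver → Linby: 1.7+9.4+4.1 = 15.2
Hale → Orton → Quorn → Linby: 1.7+1.8+8.3 = 11.8
Cheapest is Hale → Orton → Quorn → Linby at 11.8 min.

11.8 min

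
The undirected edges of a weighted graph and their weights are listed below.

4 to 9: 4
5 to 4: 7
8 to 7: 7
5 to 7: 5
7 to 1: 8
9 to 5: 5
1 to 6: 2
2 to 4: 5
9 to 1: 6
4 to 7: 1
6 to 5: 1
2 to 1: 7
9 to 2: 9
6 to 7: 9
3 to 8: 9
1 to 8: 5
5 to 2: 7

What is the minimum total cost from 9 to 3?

Candidate routes:
9 → 5 → 7 → 8 → 3: 5+5+7+9 = 26
9 → 5 → 6 → 1 → 8 → 3: 5+1+2+5+9 = 22
9 → 1 → 8 → 3: 6+5+9 = 20
9 → 4 → 7 → 8 → 3: 4+1+7+9 = 21
The minimum is 20 via 9 → 1 → 8 → 3.

20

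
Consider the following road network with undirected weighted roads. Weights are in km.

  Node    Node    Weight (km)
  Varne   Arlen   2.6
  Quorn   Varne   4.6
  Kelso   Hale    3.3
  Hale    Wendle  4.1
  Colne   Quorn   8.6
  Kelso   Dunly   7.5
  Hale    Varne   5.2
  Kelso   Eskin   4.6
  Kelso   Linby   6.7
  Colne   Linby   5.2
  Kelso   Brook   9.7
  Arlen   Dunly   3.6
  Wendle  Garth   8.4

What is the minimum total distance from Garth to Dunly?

23.3 km

Compare a few routes:
Garth - Wendle - Hale - Kelso - Dunly: 8.4+4.1+3.3+7.5 = 23.3
Garth - Wendle - Hale - Varne - Quorn - Colne - Linby - Kelso - Dunly: 8.4+4.1+5.2+4.6+8.6+5.2+6.7+7.5 = 50.3
Garth - Wendle - Hale - Varne - Arlen - Dunly: 8.4+4.1+5.2+2.6+3.6 = 23.9
Garth - Wendle - Hale - Kelso - Linby - Colne - Quorn - Varne - Arlen - Dunly: 8.4+4.1+3.3+6.7+5.2+8.6+4.6+2.6+3.6 = 47.1
The minimum is 23.3 km via Garth - Wendle - Hale - Kelso - Dunly.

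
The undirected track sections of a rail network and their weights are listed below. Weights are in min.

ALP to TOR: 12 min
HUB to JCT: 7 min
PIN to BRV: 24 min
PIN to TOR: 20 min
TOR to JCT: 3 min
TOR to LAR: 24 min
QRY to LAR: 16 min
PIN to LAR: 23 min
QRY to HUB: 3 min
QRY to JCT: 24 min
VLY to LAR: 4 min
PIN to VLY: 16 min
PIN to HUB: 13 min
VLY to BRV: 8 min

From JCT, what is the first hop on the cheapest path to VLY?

Candidate routes:
JCT–TOR–LAR–VLY: 3+24+4 = 31
JCT–HUB–QRY–LAR–VLY: 7+3+16+4 = 30
The minimum is 30 min via JCT–HUB–QRY–LAR–VLY.
So from JCT the first move is to HUB.

HUB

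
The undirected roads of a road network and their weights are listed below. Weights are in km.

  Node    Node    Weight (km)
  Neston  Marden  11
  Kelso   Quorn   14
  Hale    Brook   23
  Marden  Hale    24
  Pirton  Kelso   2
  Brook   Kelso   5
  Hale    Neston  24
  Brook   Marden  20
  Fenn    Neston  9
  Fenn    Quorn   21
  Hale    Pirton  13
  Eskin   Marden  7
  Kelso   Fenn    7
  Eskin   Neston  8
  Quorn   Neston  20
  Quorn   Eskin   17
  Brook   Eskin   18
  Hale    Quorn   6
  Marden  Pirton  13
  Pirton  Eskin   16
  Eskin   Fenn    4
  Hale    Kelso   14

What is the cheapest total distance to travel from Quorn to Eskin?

17 km

Running Dijkstra from Quorn:
Quorn: 0
Hale: 6  (via Quorn)
Kelso: 14  (via Quorn)
Pirton: 16  (via Kelso)
Eskin: 17  (via Quorn)
Shortest route: Quorn–Eskin = 17 km.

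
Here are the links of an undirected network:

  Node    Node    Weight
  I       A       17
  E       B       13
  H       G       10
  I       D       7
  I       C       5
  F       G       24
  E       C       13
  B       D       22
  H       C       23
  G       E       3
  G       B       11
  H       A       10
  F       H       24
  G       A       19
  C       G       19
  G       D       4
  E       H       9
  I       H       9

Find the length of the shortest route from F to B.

Settle nodes by increasing distance from F:
F: 0
G: 24  (via F)
H: 24  (via F)
E: 27  (via G)
D: 28  (via G)
I: 33  (via H)
A: 34  (via H)
B: 35  (via G)
Shortest route: F → G → B = 35.

35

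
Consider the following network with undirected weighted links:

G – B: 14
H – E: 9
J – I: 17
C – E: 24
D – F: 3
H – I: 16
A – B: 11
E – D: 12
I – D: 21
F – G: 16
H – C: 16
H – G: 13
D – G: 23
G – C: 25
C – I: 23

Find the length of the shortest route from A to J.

Running Dijkstra from A:
A: 0
B: 11  (via A)
G: 25  (via B)
H: 38  (via G)
F: 41  (via G)
D: 44  (via F)
E: 47  (via H)
C: 50  (via G)
I: 54  (via H)
J: 71  (via I)
Shortest route: A–B–G–H–I–J = 71.

71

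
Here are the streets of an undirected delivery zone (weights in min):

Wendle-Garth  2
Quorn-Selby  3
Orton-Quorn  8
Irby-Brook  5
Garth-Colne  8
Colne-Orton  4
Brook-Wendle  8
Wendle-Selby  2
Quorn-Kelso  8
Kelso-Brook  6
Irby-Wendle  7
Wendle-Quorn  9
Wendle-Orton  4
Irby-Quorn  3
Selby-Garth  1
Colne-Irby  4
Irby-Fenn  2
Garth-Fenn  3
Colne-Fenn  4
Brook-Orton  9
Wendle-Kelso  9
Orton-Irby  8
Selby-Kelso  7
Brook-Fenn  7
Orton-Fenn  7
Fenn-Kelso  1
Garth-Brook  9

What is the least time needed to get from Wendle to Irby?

Compare a few routes:
Wendle → Irby: 7 = 7
Wendle → Selby → Quorn → Irby: 2+3+3 = 8
The minimum is 7 min via Wendle → Irby.

7 min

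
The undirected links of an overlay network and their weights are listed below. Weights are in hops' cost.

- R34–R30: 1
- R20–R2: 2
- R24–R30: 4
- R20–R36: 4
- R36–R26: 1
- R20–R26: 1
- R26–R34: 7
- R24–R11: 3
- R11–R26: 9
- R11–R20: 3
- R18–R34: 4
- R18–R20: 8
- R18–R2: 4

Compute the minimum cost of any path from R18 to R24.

Candidate routes:
R18 → R34 → R30 → R24: 4+1+4 = 9
R18 → R20 → R11 → R24: 8+3+3 = 14
R18 → R2 → R20 → R11 → R24: 4+2+3+3 = 12
R18 → R34 → R26 → R20 → R11 → R24: 4+7+1+3+3 = 18
Cheapest is R18 → R34 → R30 → R24 at 9 hops' cost.

9 hops' cost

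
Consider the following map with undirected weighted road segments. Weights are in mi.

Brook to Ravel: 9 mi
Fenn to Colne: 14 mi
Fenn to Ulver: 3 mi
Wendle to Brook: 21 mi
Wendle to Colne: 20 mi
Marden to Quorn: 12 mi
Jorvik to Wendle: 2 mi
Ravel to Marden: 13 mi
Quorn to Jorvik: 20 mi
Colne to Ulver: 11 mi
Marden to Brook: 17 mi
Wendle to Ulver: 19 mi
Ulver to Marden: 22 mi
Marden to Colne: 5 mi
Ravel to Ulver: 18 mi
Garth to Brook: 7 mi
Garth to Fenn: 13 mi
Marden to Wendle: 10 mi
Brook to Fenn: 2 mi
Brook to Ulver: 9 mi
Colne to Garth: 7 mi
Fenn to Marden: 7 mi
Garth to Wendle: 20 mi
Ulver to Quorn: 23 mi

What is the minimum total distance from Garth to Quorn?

Candidate routes:
Garth → Fenn → Marden → Quorn: 13+7+12 = 32
Garth → Brook → Fenn → Marden → Quorn: 7+2+7+12 = 28
Garth → Brook → Fenn → Ulver → Quorn: 7+2+3+23 = 35
Garth → Colne → Marden → Quorn: 7+5+12 = 24
Cheapest is Garth → Colne → Marden → Quorn at 24 mi.

24 mi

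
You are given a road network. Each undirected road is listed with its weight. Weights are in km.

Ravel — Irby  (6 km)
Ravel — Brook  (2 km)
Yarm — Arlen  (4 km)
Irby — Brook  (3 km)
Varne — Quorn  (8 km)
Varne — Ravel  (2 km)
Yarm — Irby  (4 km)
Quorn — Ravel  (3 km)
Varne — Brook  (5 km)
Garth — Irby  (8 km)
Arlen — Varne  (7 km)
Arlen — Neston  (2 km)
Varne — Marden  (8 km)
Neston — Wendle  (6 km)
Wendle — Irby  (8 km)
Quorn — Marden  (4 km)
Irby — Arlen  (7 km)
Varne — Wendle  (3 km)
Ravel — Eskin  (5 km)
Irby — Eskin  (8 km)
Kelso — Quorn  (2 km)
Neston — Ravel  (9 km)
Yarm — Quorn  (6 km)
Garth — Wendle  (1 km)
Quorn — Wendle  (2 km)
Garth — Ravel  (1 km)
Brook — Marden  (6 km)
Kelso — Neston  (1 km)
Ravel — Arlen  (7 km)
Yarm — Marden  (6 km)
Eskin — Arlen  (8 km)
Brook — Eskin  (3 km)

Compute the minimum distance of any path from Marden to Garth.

Candidate routes:
Marden - Varne - Ravel - Garth: 8+2+1 = 11
Marden - Brook - Ravel - Garth: 6+2+1 = 9
Marden - Quorn - Ravel - Garth: 4+3+1 = 8
Marden - Quorn - Wendle - Garth: 4+2+1 = 7
Cheapest is Marden - Quorn - Wendle - Garth at 7 km.

7 km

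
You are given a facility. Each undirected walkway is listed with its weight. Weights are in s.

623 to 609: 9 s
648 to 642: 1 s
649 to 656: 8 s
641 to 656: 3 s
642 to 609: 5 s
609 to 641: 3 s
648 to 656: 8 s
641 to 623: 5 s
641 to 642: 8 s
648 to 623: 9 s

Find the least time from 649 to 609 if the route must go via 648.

22 s

Best 649 to 648: 649–656–648 costing 16
Best 648 to 609: 648–642–609 costing 6
Total via 648: 16 + 6 = 22 s.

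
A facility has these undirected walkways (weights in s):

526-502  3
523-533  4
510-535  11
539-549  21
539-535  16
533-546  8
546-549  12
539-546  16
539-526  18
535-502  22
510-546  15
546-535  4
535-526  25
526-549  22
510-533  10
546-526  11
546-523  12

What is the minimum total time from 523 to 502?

26 s

Candidate routes:
523 → 533 → 546 → 535 → 502: 4+8+4+22 = 38
523 → 546 → 526 → 502: 12+11+3 = 26
523 → 546 → 535 → 502: 12+4+22 = 38
Cheapest is 523 → 546 → 526 → 502 at 26 s.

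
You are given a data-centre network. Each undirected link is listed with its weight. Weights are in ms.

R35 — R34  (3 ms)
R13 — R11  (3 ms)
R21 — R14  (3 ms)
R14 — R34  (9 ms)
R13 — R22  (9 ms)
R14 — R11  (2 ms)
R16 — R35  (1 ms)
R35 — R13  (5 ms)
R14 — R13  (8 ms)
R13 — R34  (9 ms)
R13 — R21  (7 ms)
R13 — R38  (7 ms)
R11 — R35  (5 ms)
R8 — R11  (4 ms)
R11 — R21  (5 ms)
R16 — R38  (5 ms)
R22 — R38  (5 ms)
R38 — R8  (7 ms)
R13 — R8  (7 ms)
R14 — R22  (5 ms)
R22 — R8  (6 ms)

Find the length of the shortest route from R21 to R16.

11 ms

Settle nodes by increasing distance from R21:
R21: 0
R14: 3  (via R21)
R11: 5  (via R21)
R13: 7  (via R21)
R22: 8  (via R14)
R8: 9  (via R11)
R35: 10  (via R11)
R16: 11  (via R35)
Shortest route: R21–R11–R35–R16 = 11 ms.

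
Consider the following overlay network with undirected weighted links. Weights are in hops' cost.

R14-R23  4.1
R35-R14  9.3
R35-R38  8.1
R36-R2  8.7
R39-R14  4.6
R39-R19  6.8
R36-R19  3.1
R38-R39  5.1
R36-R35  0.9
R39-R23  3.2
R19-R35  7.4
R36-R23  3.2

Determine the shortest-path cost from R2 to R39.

15.1 hops' cost

Running Dijkstra from R2:
R2: 0
R36: 8.7  (via R2)
R35: 9.6  (via R36)
R19: 11.8  (via R36)
R23: 11.9  (via R36)
R39: 15.1  (via R23)
Shortest route: R2 → R36 → R23 → R39 = 15.1 hops' cost.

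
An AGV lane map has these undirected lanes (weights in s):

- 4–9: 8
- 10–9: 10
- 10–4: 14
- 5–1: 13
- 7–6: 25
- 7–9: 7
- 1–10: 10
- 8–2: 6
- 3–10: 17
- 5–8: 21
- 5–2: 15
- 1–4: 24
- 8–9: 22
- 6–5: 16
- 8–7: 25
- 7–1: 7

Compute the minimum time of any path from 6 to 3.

Shortest distances from 6:
6: 0
5: 16  (via 6)
7: 25  (via 6)
1: 29  (via 5)
2: 31  (via 5)
9: 32  (via 7)
8: 37  (via 5)
10: 39  (via 1)
4: 40  (via 9)
3: 56  (via 10)
Shortest route: 6–5–1–10–3 = 56 s.

56 s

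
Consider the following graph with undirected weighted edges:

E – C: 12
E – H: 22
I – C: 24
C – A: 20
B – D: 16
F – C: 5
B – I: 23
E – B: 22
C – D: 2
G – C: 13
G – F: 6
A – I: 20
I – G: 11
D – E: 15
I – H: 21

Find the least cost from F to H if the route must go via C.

Shortest F→C: F–C = 5
Best C to H: C–E–H costing 34
Total via C: 5 + 34 = 39.

39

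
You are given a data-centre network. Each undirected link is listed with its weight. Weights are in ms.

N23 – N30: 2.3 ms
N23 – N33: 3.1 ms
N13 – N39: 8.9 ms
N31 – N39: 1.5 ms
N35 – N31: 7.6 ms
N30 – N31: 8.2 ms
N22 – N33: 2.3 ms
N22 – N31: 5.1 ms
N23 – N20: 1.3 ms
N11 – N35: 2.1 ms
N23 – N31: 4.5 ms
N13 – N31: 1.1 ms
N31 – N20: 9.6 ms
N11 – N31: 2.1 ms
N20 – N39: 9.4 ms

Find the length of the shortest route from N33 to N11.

Running Dijkstra from N33:
N33: 0
N22: 2.3  (via N33)
N23: 3.1  (via N33)
N20: 4.4  (via N23)
N30: 5.4  (via N23)
N31: 7.4  (via N22)
N13: 8.5  (via N31)
N39: 8.9  (via N31)
N11: 9.5  (via N31)
Shortest route: N33 → N22 → N31 → N11 = 9.5 ms.

9.5 ms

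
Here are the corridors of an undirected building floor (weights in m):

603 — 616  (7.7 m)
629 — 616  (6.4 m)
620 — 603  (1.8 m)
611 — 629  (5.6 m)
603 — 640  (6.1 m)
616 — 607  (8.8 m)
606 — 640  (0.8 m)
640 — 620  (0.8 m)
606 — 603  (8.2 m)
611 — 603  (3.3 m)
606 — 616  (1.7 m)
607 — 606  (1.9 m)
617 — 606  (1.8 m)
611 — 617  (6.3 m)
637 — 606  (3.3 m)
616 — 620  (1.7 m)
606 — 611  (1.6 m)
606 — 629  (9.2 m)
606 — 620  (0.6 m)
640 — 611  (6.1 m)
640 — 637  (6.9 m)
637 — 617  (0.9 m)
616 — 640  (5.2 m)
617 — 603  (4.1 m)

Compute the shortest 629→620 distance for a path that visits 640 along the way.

8.8 m

Shortest 629→640: 629–611–606–640 = 8
Shortest 640→620: 640–620 = 0.8
Total via 640: 8 + 0.8 = 8.8 m.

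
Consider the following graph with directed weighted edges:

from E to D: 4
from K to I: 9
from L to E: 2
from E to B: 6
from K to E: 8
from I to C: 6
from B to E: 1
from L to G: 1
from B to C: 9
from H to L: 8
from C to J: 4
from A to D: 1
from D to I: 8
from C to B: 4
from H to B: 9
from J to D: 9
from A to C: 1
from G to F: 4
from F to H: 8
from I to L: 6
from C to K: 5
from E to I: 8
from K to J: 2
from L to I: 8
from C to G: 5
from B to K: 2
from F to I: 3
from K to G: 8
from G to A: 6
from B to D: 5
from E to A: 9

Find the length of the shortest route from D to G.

Compare a few routes:
D–I–C–G: 8+6+5 = 19
D–I–L–G: 8+6+1 = 15
D–I–C–K–G: 8+6+5+8 = 27
The minimum is 15 via D–I–L–G.

15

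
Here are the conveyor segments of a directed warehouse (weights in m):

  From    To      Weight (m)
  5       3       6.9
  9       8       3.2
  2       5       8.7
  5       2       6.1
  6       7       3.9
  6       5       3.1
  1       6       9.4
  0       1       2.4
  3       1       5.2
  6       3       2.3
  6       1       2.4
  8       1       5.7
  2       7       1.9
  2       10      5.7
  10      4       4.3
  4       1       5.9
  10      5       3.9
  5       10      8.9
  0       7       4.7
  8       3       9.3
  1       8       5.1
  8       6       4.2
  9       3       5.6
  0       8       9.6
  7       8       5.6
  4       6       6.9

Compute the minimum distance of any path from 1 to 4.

25.6 m

Enumerating some paths:
1 - 8 - 6 - 5 - 10 - 4: 5.1+4.2+3.1+8.9+4.3 = 25.6
1 - 6 - 5 - 10 - 4: 9.4+3.1+8.9+4.3 = 25.7
1 - 8 - 6 - 5 - 2 - 10 - 4: 5.1+4.2+3.1+6.1+5.7+4.3 = 28.5
The minimum is 25.6 m via 1 - 8 - 6 - 5 - 10 - 4.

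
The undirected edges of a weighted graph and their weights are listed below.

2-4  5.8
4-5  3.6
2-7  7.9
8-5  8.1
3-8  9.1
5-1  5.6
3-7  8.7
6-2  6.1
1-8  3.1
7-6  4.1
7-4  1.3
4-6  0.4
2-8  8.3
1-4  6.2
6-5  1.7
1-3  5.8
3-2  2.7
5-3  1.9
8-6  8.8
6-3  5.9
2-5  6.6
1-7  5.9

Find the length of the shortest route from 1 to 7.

5.9

Compare a few routes:
1 - 4 - 7: 6.2+1.3 = 7.5
1 - 7: 5.9 = 5.9
Cheapest is 1 - 7 at 5.9.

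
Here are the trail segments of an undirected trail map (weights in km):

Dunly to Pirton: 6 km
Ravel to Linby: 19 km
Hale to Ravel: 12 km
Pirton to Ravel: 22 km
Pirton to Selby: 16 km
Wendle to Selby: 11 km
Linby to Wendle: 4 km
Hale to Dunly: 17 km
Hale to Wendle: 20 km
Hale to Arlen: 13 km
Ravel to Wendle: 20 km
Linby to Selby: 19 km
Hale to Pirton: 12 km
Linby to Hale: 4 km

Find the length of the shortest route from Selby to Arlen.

32 km

Enumerating some paths:
Selby → Linby → Hale → Arlen: 19+4+13 = 36
Selby → Wendle → Linby → Hale → Arlen: 11+4+4+13 = 32
Selby → Pirton → Hale → Arlen: 16+12+13 = 41
The minimum is 32 km via Selby → Wendle → Linby → Hale → Arlen.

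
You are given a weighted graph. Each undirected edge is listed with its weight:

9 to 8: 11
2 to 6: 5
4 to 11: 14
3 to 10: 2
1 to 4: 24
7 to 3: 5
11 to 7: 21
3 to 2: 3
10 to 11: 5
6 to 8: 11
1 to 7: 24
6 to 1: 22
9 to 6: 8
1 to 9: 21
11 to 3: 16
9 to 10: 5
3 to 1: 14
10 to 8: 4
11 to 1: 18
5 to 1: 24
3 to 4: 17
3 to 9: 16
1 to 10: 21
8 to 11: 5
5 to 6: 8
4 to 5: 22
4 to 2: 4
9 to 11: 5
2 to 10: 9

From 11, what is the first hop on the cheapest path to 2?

Candidate routes:
11–10–2: 5+9 = 14
11–10–3–2: 5+2+3 = 10
The minimum is 10 via 11–10–3–2.
So from 11 the first move is to 10.

10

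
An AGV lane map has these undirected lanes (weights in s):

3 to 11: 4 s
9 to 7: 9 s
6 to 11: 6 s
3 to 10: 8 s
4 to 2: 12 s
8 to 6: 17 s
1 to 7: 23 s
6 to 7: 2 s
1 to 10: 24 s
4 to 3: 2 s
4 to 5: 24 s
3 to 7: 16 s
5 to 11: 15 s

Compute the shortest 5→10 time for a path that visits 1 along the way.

70 s

Best 5 to 1: 5–11–6–7–1 costing 46
Shortest 1→10: 1–10 = 24
Total via 1: 46 + 24 = 70 s.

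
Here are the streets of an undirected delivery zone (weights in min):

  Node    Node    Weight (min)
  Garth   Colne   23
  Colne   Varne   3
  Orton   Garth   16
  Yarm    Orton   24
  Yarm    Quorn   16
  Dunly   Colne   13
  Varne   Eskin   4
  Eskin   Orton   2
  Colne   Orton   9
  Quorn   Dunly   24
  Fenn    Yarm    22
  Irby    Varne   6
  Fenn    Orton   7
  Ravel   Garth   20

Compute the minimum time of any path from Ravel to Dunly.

Running Dijkstra from Ravel:
Ravel: 0
Garth: 20  (via Ravel)
Orton: 36  (via Garth)
Eskin: 38  (via Orton)
Varne: 42  (via Eskin)
Colne: 43  (via Garth)
Fenn: 43  (via Orton)
Irby: 48  (via Varne)
Dunly: 56  (via Colne)
Shortest route: Ravel → Garth → Colne → Dunly = 56 min.

56 min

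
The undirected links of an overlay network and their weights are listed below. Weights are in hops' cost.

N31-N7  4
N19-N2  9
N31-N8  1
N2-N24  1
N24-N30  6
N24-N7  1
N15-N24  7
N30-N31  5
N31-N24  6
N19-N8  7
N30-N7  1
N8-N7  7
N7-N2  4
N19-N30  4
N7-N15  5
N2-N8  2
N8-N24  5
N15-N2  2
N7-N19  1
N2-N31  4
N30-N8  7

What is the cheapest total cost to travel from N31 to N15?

5 hops' cost

Candidate routes:
N31 → N8 → N2 → N15: 1+2+2 = 5
N31 → N2 → N15: 4+2 = 6
Cheapest is N31 → N8 → N2 → N15 at 5 hops' cost.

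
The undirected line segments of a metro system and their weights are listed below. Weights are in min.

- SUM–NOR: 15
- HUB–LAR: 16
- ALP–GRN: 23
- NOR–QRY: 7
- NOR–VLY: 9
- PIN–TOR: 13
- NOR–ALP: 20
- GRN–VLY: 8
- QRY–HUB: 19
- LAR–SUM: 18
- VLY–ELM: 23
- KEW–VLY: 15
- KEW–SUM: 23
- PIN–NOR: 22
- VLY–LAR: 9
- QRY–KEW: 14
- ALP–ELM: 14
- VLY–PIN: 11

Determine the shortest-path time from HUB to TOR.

49 min

Shortest distances from HUB:
HUB: 0
LAR: 16  (via HUB)
QRY: 19  (via HUB)
VLY: 25  (via LAR)
NOR: 26  (via QRY)
GRN: 33  (via VLY)
KEW: 33  (via QRY)
SUM: 34  (via LAR)
PIN: 36  (via VLY)
ALP: 46  (via NOR)
ELM: 48  (via VLY)
TOR: 49  (via PIN)
Shortest route: HUB → LAR → VLY → PIN → TOR = 49 min.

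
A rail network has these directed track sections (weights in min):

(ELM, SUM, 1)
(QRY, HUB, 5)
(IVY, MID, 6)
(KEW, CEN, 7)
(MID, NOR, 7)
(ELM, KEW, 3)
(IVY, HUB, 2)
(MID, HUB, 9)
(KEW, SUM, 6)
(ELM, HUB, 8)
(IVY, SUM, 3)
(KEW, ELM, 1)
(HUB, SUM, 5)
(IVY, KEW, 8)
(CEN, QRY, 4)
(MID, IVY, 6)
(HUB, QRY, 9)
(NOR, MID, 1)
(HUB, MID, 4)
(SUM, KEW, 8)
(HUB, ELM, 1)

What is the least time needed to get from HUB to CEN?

Enumerating some paths:
HUB–ELM–KEW–CEN: 1+3+7 = 11
HUB–ELM–SUM–KEW–CEN: 1+1+8+7 = 17
The minimum is 11 min via HUB–ELM–KEW–CEN.

11 min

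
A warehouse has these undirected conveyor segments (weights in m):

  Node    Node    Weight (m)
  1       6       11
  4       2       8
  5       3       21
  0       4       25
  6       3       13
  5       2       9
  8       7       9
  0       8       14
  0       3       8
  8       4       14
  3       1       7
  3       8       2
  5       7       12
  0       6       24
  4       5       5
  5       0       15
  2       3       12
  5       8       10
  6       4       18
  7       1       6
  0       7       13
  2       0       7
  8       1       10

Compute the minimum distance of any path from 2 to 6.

Running Dijkstra from 2:
2: 0
0: 7  (via 2)
4: 8  (via 2)
5: 9  (via 2)
3: 12  (via 2)
8: 14  (via 3)
1: 19  (via 3)
7: 20  (via 0)
6: 25  (via 3)
Shortest route: 2–3–6 = 25 m.

25 m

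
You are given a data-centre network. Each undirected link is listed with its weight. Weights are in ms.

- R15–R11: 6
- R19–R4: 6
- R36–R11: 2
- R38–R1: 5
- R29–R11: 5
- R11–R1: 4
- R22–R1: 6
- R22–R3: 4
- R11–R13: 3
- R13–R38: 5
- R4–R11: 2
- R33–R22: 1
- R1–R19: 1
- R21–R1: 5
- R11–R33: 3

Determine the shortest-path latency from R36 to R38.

10 ms

Running Dijkstra from R36:
R36: 0
R11: 2  (via R36)
R4: 4  (via R11)
R33: 5  (via R11)
R13: 5  (via R11)
R1: 6  (via R11)
R22: 6  (via R33)
R19: 7  (via R1)
R29: 7  (via R11)
R15: 8  (via R11)
R3: 10  (via R22)
R38: 10  (via R13)
Shortest route: R36 → R11 → R13 → R38 = 10 ms.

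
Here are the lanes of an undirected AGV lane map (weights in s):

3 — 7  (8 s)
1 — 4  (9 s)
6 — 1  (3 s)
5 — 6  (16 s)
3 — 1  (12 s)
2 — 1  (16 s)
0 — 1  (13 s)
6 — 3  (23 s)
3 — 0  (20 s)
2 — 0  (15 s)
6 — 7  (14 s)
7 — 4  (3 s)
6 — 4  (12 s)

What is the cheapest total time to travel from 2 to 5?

Running Dijkstra from 2:
2: 0
0: 15  (via 2)
1: 16  (via 2)
6: 19  (via 1)
4: 25  (via 1)
3: 28  (via 1)
7: 28  (via 4)
5: 35  (via 6)
Shortest route: 2–1–6–5 = 35 s.

35 s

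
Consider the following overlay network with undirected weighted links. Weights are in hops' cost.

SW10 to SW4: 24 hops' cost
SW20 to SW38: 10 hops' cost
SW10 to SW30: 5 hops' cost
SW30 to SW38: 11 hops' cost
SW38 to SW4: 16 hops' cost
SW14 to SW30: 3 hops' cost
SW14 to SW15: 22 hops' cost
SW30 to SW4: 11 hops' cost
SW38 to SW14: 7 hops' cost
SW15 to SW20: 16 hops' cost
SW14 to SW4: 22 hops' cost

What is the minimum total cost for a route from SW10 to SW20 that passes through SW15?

46 hops' cost

Best SW10 to SW15: SW10 → SW30 → SW14 → SW15 costing 30
Shortest SW15→SW20: SW15 → SW20 = 16
Total via SW15: 30 + 16 = 46 hops' cost.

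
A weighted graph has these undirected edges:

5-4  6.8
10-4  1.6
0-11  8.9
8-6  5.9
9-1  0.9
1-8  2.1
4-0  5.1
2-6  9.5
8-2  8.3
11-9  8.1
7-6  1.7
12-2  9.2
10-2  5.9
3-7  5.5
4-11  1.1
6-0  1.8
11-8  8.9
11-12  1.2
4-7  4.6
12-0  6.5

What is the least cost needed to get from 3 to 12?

12.4

Candidate routes:
3 → 7 → 6 → 0 → 12: 5.5+1.7+1.8+6.5 = 15.5
3 → 7 → 6 → 0 → 11 → 12: 5.5+1.7+1.8+8.9+1.2 = 19.1
3 → 7 → 4 → 11 → 12: 5.5+4.6+1.1+1.2 = 12.4
3 → 7 → 6 → 0 → 4 → 11 → 12: 5.5+1.7+1.8+5.1+1.1+1.2 = 16.4
The minimum is 12.4 via 3 → 7 → 4 → 11 → 12.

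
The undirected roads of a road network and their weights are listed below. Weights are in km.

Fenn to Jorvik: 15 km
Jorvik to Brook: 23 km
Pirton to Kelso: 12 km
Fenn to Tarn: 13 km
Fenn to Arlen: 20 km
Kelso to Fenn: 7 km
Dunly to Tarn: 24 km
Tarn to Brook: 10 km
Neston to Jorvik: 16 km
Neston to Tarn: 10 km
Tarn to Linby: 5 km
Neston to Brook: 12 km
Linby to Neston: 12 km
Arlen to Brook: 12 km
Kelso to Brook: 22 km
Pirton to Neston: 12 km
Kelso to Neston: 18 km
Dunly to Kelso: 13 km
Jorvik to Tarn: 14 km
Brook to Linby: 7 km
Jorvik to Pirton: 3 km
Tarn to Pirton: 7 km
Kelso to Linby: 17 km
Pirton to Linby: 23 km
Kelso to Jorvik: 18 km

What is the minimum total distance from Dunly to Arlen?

Shortest distances from Dunly:
Dunly: 0
Kelso: 13  (via Dunly)
Fenn: 20  (via Kelso)
Tarn: 24  (via Dunly)
Pirton: 25  (via Kelso)
Jorvik: 28  (via Pirton)
Linby: 29  (via Tarn)
Neston: 31  (via Kelso)
Brook: 34  (via Tarn)
Arlen: 40  (via Fenn)
Shortest route: Dunly → Kelso → Fenn → Arlen = 40 km.

40 km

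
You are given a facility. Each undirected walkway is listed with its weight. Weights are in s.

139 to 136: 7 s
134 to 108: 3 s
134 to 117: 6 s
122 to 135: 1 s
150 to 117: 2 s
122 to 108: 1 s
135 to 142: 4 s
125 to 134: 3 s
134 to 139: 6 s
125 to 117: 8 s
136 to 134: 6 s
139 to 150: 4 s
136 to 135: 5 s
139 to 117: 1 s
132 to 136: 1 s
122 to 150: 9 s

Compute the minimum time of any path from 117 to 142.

Enumerating some paths:
117 → 134 → 108 → 122 → 135 → 142: 6+3+1+1+4 = 15
117 → 139 → 136 → 135 → 142: 1+7+5+4 = 17
117 → 139 → 134 → 108 → 122 → 135 → 142: 1+6+3+1+1+4 = 16
117 → 150 → 122 → 135 → 142: 2+9+1+4 = 16
Cheapest is 117 → 134 → 108 → 122 → 135 → 142 at 15 s.

15 s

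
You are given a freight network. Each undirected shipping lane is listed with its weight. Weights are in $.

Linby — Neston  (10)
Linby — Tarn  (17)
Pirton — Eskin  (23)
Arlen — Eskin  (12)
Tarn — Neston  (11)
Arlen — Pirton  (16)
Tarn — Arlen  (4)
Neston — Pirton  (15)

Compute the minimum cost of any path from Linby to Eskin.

$33

Candidate routes:
Linby–Neston–Pirton–Eskin: 10+15+23 = 48
Linby–Neston–Tarn–Arlen–Eskin: 10+11+4+12 = 37
Linby–Tarn–Arlen–Eskin: 17+4+12 = 33
Cheapest is Linby–Tarn–Arlen–Eskin at $33.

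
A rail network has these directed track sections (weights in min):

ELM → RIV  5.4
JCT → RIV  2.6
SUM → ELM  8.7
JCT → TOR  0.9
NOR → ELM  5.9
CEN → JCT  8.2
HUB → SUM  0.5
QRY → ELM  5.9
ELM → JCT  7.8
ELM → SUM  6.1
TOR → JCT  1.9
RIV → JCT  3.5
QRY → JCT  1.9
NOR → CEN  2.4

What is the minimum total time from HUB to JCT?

Settle nodes by increasing distance from HUB:
HUB: 0
SUM: 0.5  (via HUB)
ELM: 9.2  (via SUM)
RIV: 14.6  (via ELM)
JCT: 17  (via ELM)
Shortest route: HUB–SUM–ELM–JCT = 17 min.

17 min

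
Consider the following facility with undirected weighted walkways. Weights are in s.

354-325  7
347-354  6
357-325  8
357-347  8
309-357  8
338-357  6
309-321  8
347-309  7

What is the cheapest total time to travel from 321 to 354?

21 s

Shortest distances from 321:
321: 0
309: 8  (via 321)
347: 15  (via 309)
357: 16  (via 309)
354: 21  (via 347)
Shortest route: 321 → 309 → 347 → 354 = 21 s.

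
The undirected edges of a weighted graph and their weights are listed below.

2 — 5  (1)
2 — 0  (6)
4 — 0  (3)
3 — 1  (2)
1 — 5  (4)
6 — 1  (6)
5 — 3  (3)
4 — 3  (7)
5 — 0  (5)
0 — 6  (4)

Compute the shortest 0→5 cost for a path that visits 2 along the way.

7

Best 0 to 2: 0–2 costing 6
Best 2 to 5: 2–5 costing 1
Total via 2: 6 + 1 = 7.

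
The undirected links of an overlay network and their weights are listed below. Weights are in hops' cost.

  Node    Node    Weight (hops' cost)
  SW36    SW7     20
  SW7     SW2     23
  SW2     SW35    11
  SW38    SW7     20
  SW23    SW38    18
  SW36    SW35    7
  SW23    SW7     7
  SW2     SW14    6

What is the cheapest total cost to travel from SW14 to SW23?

Enumerating some paths:
SW14 → SW2 → SW35 → SW36 → SW7 → SW23: 6+11+7+20+7 = 51
SW14 → SW2 → SW7 → SW23: 6+23+7 = 36
The minimum is 36 hops' cost via SW14 → SW2 → SW7 → SW23.

36 hops' cost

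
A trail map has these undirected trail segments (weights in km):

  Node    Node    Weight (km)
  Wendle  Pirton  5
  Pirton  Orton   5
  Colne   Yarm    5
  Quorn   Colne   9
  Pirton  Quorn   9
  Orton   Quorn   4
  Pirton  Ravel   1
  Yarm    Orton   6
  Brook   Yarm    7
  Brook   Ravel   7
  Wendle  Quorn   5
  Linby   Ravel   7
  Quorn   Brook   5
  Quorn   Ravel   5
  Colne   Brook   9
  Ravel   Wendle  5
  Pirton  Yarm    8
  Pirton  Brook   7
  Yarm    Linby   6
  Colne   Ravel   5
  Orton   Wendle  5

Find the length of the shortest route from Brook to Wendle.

Enumerating some paths:
Brook → Ravel → Wendle: 7+5 = 12
Brook → Pirton → Ravel → Wendle: 7+1+5 = 13
Brook → Quorn → Wendle: 5+5 = 10
Brook → Pirton → Wendle: 7+5 = 12
Cheapest is Brook → Quorn → Wendle at 10 km.

10 km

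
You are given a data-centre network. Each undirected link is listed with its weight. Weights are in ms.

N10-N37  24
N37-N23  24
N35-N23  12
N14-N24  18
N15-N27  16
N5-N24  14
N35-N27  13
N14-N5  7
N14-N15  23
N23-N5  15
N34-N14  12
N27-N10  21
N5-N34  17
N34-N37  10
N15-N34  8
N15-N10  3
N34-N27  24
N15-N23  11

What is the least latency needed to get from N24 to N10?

41 ms

Compare a few routes:
N24 - N14 - N34 - N15 - N10: 18+12+8+3 = 41
N24 - N5 - N34 - N15 - N10: 14+17+8+3 = 42
N24 - N5 - N23 - N15 - N10: 14+15+11+3 = 43
Cheapest is N24 - N14 - N34 - N15 - N10 at 41 ms.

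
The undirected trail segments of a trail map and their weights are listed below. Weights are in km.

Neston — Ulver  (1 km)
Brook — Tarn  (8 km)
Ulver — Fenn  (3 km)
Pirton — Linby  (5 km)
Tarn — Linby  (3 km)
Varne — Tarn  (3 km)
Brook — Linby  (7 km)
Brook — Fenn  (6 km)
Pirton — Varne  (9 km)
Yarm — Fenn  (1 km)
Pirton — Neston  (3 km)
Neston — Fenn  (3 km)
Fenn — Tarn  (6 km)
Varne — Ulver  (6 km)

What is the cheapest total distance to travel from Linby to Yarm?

10 km

Settle nodes by increasing distance from Linby:
Linby: 0
Tarn: 3  (via Linby)
Pirton: 5  (via Linby)
Varne: 6  (via Tarn)
Brook: 7  (via Linby)
Neston: 8  (via Pirton)
Fenn: 9  (via Tarn)
Ulver: 9  (via Neston)
Yarm: 10  (via Fenn)
Shortest route: Linby → Tarn → Fenn → Yarm = 10 km.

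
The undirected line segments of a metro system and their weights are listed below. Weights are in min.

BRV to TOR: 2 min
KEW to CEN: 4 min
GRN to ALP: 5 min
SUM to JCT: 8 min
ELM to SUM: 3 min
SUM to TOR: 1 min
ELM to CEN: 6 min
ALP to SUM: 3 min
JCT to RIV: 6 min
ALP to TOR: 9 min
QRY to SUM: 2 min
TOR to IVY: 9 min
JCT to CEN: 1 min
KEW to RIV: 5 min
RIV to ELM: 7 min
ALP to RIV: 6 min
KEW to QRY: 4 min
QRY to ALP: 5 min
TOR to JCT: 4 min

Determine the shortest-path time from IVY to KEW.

Candidate routes:
IVY - TOR - SUM - QRY - KEW: 9+1+2+4 = 16
IVY - TOR - JCT - CEN - KEW: 9+4+1+4 = 18
The minimum is 16 min via IVY - TOR - SUM - QRY - KEW.

16 min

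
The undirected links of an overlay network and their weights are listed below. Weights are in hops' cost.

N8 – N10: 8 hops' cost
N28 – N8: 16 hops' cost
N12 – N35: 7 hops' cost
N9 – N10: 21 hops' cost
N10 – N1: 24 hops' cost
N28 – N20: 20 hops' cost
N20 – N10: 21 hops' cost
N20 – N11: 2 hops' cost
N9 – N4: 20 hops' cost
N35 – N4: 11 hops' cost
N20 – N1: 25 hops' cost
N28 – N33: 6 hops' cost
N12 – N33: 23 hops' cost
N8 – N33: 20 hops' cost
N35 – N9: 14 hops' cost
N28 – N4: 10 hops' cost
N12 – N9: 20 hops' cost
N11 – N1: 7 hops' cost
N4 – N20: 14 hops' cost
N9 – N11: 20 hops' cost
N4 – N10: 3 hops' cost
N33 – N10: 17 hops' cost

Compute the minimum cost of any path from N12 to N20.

32 hops' cost

Settle nodes by increasing distance from N12:
N12: 0
N35: 7  (via N12)
N4: 18  (via N35)
N9: 20  (via N12)
N10: 21  (via N4)
N33: 23  (via N12)
N28: 28  (via N4)
N8: 29  (via N10)
N20: 32  (via N4)
Shortest route: N12 → N35 → N4 → N20 = 32 hops' cost.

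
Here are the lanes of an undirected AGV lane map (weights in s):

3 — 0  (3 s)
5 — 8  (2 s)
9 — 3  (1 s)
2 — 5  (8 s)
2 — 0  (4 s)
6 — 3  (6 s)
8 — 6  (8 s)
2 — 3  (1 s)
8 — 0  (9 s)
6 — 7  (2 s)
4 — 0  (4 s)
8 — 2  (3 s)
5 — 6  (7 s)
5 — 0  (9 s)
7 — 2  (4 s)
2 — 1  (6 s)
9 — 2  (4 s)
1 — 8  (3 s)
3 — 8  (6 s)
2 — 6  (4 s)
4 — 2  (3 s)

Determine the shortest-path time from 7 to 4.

7 s

Shortest distances from 7:
7: 0
6: 2  (via 7)
2: 4  (via 7)
3: 5  (via 2)
9: 6  (via 3)
4: 7  (via 2)
Shortest route: 7 → 2 → 4 = 7 s.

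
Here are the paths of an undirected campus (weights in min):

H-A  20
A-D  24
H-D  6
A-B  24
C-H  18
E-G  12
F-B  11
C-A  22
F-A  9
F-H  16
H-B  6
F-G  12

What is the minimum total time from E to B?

Enumerating some paths:
E–G–F–B: 12+12+11 = 35
E–G–F–A–B: 12+12+9+24 = 57
E–G–F–A–H–B: 12+12+9+20+6 = 59
E–G–F–H–B: 12+12+16+6 = 46
The minimum is 35 min via E–G–F–B.

35 min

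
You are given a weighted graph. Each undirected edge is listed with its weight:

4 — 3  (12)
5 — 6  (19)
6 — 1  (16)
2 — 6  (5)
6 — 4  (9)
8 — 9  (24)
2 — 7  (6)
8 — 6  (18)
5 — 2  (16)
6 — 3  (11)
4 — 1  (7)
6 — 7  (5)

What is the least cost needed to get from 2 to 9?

47

Enumerating some paths:
2 → 6 → 8 → 9: 5+18+24 = 47
2 → 7 → 6 → 8 → 9: 6+5+18+24 = 53
Cheapest is 2 → 6 → 8 → 9 at 47.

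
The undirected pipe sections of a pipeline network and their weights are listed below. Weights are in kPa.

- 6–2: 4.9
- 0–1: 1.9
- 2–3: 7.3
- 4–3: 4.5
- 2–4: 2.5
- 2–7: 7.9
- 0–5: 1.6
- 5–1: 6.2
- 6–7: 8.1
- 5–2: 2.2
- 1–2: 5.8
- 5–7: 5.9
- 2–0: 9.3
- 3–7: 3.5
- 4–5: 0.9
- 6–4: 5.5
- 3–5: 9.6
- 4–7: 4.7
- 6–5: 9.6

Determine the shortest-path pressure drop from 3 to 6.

Enumerating some paths:
3 → 7 → 6: 3.5+8.1 = 11.6
3 → 4 → 6: 4.5+5.5 = 10
3 → 4 → 2 → 6: 4.5+2.5+4.9 = 11.9
Cheapest is 3 → 4 → 6 at 10 kPa.

10 kPa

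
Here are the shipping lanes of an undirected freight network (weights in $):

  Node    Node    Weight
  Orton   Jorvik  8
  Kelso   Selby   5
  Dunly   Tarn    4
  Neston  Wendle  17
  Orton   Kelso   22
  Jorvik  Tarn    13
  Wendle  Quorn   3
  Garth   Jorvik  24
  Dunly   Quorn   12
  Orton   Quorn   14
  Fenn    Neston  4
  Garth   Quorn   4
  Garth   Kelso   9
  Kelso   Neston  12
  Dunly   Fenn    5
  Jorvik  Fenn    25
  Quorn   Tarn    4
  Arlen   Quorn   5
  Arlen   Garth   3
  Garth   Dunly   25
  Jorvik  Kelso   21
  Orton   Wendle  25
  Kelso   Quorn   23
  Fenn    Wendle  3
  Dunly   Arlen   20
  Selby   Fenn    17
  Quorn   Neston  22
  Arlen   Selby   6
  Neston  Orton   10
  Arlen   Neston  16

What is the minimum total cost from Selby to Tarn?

Compare a few routes:
Selby - Arlen - Garth - Quorn - Tarn: 6+3+4+4 = 17
Selby - Kelso - Garth - Quorn - Tarn: 5+9+4+4 = 22
Selby - Arlen - Quorn - Tarn: 6+5+4 = 15
Cheapest is Selby - Arlen - Quorn - Tarn at $15.

$15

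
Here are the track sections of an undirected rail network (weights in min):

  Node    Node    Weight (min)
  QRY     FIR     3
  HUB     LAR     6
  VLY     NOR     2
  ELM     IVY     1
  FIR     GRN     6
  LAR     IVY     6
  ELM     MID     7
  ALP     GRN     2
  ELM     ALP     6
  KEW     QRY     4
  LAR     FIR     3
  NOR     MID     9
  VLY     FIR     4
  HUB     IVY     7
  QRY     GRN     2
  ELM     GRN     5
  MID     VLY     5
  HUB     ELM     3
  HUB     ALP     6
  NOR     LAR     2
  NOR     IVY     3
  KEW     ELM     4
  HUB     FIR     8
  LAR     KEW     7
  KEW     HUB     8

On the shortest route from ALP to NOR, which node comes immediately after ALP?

Candidate routes:
ALP - ELM - IVY - NOR: 6+1+3 = 10
ALP - GRN - ELM - IVY - NOR: 2+5+1+3 = 11
Cheapest is ALP - ELM - IVY - NOR at 10 min.
So from ALP the first move is to ELM.

ELM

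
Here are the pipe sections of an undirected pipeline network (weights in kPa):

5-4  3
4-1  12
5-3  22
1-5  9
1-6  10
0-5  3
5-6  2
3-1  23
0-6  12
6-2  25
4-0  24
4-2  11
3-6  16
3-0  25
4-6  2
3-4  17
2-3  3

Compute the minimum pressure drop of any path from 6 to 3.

16 kPa

Shortest distances from 6:
6: 0
4: 2  (via 6)
5: 2  (via 6)
0: 5  (via 5)
1: 10  (via 6)
2: 13  (via 4)
3: 16  (via 6)
Shortest route: 6 → 3 = 16 kPa.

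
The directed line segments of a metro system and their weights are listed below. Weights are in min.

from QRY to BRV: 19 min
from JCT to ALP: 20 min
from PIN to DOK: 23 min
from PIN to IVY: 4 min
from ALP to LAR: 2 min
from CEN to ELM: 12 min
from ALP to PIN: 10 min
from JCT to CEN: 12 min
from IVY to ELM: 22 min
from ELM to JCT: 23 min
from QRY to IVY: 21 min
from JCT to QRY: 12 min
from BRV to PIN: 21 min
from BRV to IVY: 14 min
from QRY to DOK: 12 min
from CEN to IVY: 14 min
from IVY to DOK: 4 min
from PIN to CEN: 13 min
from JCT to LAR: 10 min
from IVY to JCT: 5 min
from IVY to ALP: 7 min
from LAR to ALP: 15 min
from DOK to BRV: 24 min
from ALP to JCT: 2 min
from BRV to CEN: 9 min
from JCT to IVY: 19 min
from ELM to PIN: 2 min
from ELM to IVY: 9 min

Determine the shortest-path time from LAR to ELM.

41 min

Shortest distances from LAR:
LAR: 0
ALP: 15  (via LAR)
JCT: 17  (via ALP)
PIN: 25  (via ALP)
QRY: 29  (via JCT)
IVY: 29  (via PIN)
CEN: 29  (via JCT)
DOK: 33  (via IVY)
ELM: 41  (via CEN)
Shortest route: LAR → ALP → JCT → CEN → ELM = 41 min.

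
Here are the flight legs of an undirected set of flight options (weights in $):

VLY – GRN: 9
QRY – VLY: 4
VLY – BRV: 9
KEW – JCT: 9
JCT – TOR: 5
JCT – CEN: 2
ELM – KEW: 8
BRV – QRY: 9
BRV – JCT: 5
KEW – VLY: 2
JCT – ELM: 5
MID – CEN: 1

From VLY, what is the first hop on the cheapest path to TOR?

KEW

Compare a few routes:
VLY - KEW - ELM - JCT - TOR: 2+8+5+5 = 20
VLY - BRV - JCT - TOR: 9+5+5 = 19
VLY - KEW - JCT - TOR: 2+9+5 = 16
Cheapest is VLY - KEW - JCT - TOR at $16.
So from VLY the first move is to KEW.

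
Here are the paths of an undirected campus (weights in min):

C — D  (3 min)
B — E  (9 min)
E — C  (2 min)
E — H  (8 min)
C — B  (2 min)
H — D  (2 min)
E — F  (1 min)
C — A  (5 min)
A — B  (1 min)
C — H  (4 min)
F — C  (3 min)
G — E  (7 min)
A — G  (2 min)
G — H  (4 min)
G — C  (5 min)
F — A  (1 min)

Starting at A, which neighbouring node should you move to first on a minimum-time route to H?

G

Candidate routes:
A - B - C - H: 1+2+4 = 7
A - G - H: 2+4 = 6
Cheapest is A - G - H at 6 min.
So from A the first move is to G.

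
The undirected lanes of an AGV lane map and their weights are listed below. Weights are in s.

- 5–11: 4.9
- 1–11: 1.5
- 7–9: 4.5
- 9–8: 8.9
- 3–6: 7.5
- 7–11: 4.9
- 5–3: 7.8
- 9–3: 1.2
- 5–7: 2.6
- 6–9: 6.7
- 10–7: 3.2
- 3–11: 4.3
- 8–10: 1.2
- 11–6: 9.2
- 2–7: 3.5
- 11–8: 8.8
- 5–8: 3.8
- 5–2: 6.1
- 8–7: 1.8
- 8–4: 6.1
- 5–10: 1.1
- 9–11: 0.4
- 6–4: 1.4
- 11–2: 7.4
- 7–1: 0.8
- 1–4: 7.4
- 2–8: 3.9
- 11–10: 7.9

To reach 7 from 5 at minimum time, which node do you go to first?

Enumerating some paths:
5 - 10 - 8 - 7: 1.1+1.2+1.8 = 4.1
5 - 7: 2.6 = 2.6
The minimum is 2.6 s via 5 - 7.
So from 5 the first move is to 7.

7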